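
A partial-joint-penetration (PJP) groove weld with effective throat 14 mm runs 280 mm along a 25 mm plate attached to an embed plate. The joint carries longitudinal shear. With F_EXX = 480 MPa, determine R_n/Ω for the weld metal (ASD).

R_n/Ω ≈ 564 kN

Effective throat (given) t_e = 14 mm.
A_we = 14 × 280 = 3920 mm².
F_nw = 0.6 F_EXX = 288 MPa.
R_n/Ω = (288 × 3920) / 2.0 × 10⁻³ = 564.5 kN.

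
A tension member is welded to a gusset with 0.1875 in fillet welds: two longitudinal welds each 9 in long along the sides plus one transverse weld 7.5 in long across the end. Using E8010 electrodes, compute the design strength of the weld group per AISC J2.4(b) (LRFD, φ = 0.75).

φR_n ≈ 127 kips

E80XX → F_EXX = 80 ksi.
t_e = 0.707 × 0.1875 = 0.1326 in.
R_nwl = 0.6 × 80 × 0.1326 × 18 = 114.5 kips (longitudinal, 2 welds).
R_nwt = 0.6 × 80 × 0.1326 × 7.5 = 47.72 kips (transverse, base value).
(i) R_nwl + R_nwt = 162.3 kips; (ii) 0.85 R_nwl + 1.5 R_nwt = 168.9 kips.
R_n = max = 168.9 kips [governs: (ii)]; φR_n = 126.7 kips.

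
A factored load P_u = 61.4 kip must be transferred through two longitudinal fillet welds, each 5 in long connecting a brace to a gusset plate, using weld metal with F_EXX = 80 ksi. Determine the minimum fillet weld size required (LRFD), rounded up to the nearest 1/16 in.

Total weld length L = 10 in.
Required throat t_e = P_u / (φ × 0.6 F_EXX × L) = 61.4 / (0.75 × 0.6 × 80 × 10) = 0.1706 in.
Required leg w = t_e / 0.707 = 0.2412 in → use 1/4 in.

w = 1/4 in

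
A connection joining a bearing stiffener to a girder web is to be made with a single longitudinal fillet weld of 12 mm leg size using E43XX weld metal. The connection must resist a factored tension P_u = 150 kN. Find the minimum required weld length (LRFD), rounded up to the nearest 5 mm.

L = 95 mm

E43XX → F_EXX = 430 MPa.
Throat t_e = 0.707 × 12 = 8.484 mm.
φr_n = 0.75 × 0.6 × 430 × 8.484 × 10⁻³ = 1.642 kN/mm.
L_req = P_u / φr_n = 150 / 1.642 = 91.37 mm total.
Round up → use L = 95 mm.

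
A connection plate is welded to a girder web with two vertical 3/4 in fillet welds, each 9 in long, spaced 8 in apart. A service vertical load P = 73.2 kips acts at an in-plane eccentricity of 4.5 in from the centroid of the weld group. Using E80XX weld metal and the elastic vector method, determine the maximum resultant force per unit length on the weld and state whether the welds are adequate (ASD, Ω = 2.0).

f_max ≈ 8.13 kip/in; adequate

E80XX → F_EXX = 80 ksi.
Total weld length L_w = 18 in. Treat welds as unit-width lines.
Polar moment about centroid: J = 2[d³/12 + d(b/2)²] = 2[9³/12 + 9×4²] = 409.5 in³.
Direct shear f_v = P/L_w = 73.2 / 18 = 4.067 kip/in (vertical).
Torsion M = P·e = 73.2 × 4.5 = 329.4 kip·in.
Critical point at (x, y) = (4, 4.5) from centroid. f_tx = M·y/J = 3.62 kip/in; f_ty = M·x/J = 3.218 kip/in.
Resultant f_max = √[f_tx² + (f_v + f_ty)²] = √[3.62² + (4.067 + 3.218)²] = 8.134 kip/in.
Capacity per unit length: r_n/Ω = (1/2.0) × 0.6 × 80 × (0.707 × 0.75) = 12.73 kip/in.
8.134 ≤ 12.73 → adequate.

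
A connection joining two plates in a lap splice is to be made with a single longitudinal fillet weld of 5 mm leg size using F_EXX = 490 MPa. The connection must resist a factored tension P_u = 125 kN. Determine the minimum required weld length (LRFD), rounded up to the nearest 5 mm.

Throat t_e = 0.707 × 5 = 3.535 mm.
φr_n = 0.75 × 0.6 × 490 × 3.535 × 10⁻³ = 0.7795 kN/mm.
L_req = P_u / φr_n = 125 / 0.7795 = 160.4 mm total.
Round up → use L = 165 mm.

L = 165 mm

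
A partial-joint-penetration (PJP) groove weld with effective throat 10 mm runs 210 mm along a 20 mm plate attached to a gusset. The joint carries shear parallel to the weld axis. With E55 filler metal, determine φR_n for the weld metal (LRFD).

φR_n ≈ 520 kN

E55XX → F_EXX = 550 MPa.
Effective throat (given) t_e = 10 mm.
A_we = 10 × 210 = 2100 mm².
F_nw = 0.6 F_EXX = 330 MPa.
φR_n = 0.75 × 330 × 2100 × 10⁻³ = 519.8 kN.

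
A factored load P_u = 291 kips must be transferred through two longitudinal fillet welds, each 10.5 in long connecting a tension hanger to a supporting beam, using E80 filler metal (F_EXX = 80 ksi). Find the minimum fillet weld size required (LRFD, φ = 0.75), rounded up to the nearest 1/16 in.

Total weld length L = 21 in.
Required throat t_e = P_u / (φ × 0.6 F_EXX × L) = 291 / (0.75 × 0.6 × 80 × 21) = 0.3849 in.
Required leg w = t_e / 0.707 = 0.5444 in → use 9/16 in.

w = 9/16 in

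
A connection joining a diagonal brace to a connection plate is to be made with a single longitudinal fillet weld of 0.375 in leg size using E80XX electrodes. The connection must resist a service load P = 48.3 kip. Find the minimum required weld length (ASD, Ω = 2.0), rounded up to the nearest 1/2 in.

E80XX → F_EXX = 80 ksi.
Throat t_e = 0.707 × 0.375 = 0.2651 in.
r_n/Ω = (0.6 × 80 × 0.2651) / 2.0 = 6.363 kip/in.
L_req = P / (r_n/Ω) = 48.3 / 6.363 = 7.591 in total.
Round up → use L = 8 in.

L = 8 in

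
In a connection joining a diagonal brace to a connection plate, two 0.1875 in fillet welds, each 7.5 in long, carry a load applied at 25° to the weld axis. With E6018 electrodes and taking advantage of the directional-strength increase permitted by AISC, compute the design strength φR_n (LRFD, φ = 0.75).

φR_n ≈ 61.1 kips

E60XX → F_EXX = 60 ksi.
t_e = 0.707 × 0.1875 = 0.1326 in; A_we = 0.1326 × 15 = 1.988 in².
Directional factor: 1.0 + 0.5 sin^1.5(25°) = 1.137.
F_nw = 0.6 × 60 × 1.137 = 40.95 ksi.
φR_n = 0.75 × 40.95 × 1.988 = 61.06 kips.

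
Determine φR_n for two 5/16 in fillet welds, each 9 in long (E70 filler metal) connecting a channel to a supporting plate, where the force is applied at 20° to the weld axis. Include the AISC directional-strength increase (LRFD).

E70XX → F_EXX = 70 ksi.
t_e = 0.707 × 0.3125 = 0.2209 in; A_we = 0.2209 × 18 = 3.977 in².
Directional factor: 1.0 + 0.5 sin^1.5(20°) = 1.1.
F_nw = 0.6 × 70 × 1.1 = 46.2 ksi.
φR_n = 0.75 × 46.2 × 3.977 = 137.8 kips.

φR_n ≈ 138 kips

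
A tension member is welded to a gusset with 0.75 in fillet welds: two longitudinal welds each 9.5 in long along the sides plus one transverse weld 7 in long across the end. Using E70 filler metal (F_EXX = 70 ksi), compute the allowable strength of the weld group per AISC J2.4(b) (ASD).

t_e = 0.707 × 0.75 = 0.5302 in.
R_nwl = 0.6 × 70 × 0.5302 × 19 = 423.1 kip (longitudinal, 2 welds).
R_nwt = 0.6 × 70 × 0.5302 × 7 = 155.9 kip (transverse, base value).
(i) R_nwl + R_nwt = 579 kip; (ii) 0.85 R_nwl + 1.5 R_nwt = 593.5 kip.
R_n = max = 593.5 kip [governs: (ii)]; R_n/Ω = 296.8 kip.

R_n/Ω ≈ 297 kip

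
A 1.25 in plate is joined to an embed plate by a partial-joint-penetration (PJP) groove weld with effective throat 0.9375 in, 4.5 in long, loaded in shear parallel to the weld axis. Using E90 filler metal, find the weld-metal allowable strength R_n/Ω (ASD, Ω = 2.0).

R_n/Ω ≈ 114 kips

E90XX → F_EXX = 90 ksi.
Effective throat (given) t_e = 0.9375 in.
A_we = 0.9375 × 4.5 = 4.219 in².
F_nw = 0.6 F_EXX = 54 ksi.
R_n/Ω = (54 × 4.219) / 2.0 = 113.9 kips.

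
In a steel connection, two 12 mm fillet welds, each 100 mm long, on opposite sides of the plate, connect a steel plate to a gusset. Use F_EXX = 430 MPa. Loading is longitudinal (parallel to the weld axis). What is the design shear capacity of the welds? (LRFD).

Effective throat t_e = 0.707 × 12 = 8.484 mm.
Total length L = 200 mm; A_we = 8.484 × 200 = 1697 mm².
F_nw = 0.6 F_EXX = 0.6 × 430 = 258 MPa.
φR_n = 0.75 × 258 × 1697 × 10⁻³ = 328.3 kN.

φR_n ≈ 328 kN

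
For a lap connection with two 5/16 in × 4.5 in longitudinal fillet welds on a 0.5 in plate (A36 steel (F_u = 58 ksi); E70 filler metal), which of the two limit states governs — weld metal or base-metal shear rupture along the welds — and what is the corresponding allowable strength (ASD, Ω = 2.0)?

E70XX → F_EXX = 70 ksi.
t_e = 0.707 × 0.3125 = 0.2209 in; L = 9 in.
Weld metal: R_n/Ω = (1/2.0) × 0.6 × 70 × 0.2209 × 9 = 41.76 kip.
Base metal (shear rupture): R_n/Ω = (1/2.0) × 0.6 × 58 × 0.5 × 9 = 78.3 kip.
Governing: weld metal.

R_n/Ω ≈ 41.8 kip (weld metal governs)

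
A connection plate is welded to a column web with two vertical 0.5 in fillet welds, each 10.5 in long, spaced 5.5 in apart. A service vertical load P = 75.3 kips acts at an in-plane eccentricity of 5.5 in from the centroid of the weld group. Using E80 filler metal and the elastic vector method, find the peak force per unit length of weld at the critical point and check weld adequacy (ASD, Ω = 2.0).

f_max ≈ 9.21 kip/in; NOT adequate

E80XX → F_EXX = 80 ksi.
Total weld length L_w = 21 in. Treat welds as unit-width lines.
Polar moment about centroid: J = 2[d³/12 + d(b/2)²] = 2[10.5³/12 + 10.5×2.75²] = 351.8 in³.
Direct shear f_v = P/L_w = 75.3 / 21 = 3.586 kip/in (vertical).
Torsion M = P·e = 75.3 × 5.5 = 414.15 kip·in.
Critical point at (x, y) = (2.75, 5.25) from centroid. f_tx = M·y/J = 6.181 kip/in; f_ty = M·x/J = 3.238 kip/in.
Resultant f_max = √[f_tx² + (f_v + f_ty)²] = √[6.181² + (3.586 + 3.238)²] = 9.207 kip/in.
Capacity per unit length: r_n/Ω = (1/2.0) × 0.6 × 80 × (0.707 × 0.5) = 8.484 kip/in.
9.207 > 8.484 → NOT adequate.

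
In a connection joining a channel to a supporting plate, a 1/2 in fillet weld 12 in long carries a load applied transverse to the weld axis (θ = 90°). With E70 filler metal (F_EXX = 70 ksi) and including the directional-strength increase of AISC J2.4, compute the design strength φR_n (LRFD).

φR_n ≈ 200 kip

t_e = 0.707 × 0.5 = 0.3535 in; A_we = 0.3535 × 12 = 4.242 in².
Directional factor: 1.0 + 0.5 sin^1.5(90°) = 1.5.
F_nw = 0.6 × 70 × 1.5 = 63 ksi.
φR_n = 0.75 × 63 × 4.242 = 200.4 kip.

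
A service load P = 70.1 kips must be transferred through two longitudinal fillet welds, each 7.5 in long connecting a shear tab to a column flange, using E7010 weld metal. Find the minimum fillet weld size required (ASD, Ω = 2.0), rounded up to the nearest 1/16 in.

E70XX → F_EXX = 70 ksi.
Total weld length L = 15 in.
Required throat t_e = P × Ω / (0.6 F_EXX × L) = 70.1 × 2.0 / (0.6 × 70 × 15) = 0.2225 in.
Required leg w = t_e / 0.707 = 0.3148 in → use 3/8 in.

w = 3/8 in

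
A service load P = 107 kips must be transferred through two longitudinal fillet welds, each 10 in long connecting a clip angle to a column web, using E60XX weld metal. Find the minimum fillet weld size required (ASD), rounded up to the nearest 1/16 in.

w = 7/16 in

E60XX → F_EXX = 60 ksi.
Total weld length L = 20 in.
Required throat t_e = P × Ω / (0.6 F_EXX × L) = 107 × 2.0 / (0.6 × 60 × 20) = 0.2972 in.
Required leg w = t_e / 0.707 = 0.4204 in → use 7/16 in.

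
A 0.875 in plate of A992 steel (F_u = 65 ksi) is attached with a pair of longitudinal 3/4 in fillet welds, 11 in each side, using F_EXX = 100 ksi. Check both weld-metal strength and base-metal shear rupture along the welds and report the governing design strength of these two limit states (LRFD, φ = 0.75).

t_e = 0.707 × 0.75 = 0.5302 in; L = 22 in.
Weld metal: φR_n = 0.75 × 0.6 × 100 × 0.5302 × 22 = 524.9 kips.
Base metal (shear rupture): φR_n = 0.75 × 0.6 × 65 × 0.875 × 22 = 563.1 kips.
Governing: weld metal.

φR_n ≈ 525 kips (weld metal governs)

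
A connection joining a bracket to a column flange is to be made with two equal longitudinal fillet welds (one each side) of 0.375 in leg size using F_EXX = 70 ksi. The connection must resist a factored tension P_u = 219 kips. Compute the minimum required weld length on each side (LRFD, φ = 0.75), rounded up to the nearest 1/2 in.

Throat t_e = 0.707 × 0.375 = 0.2651 in.
φr_n = 0.75 × 0.6 × 70 × 0.2651 = 8.351 kips/in.
L_req = P_u / φr_n = 219 / 8.351 = 26.22 in total.
Per side: 26.22 / 2 = 13.11 in.
Round up → use L = 13.5 in on each side.

L = 13.5 in on each side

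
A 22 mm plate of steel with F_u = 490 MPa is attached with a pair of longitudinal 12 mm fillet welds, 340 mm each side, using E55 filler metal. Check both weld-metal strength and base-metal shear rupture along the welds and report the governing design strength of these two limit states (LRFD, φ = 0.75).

φR_n ≈ 1430 kN (weld metal governs)

E55XX → F_EXX = 550 MPa.
t_e = 0.707 × 12 = 8.484 mm; L = 680 mm.
Weld metal: φR_n = 0.75 × 0.6 × 550 × 8.484 × 680 × 10⁻³ = 1428 kN.
Base metal (shear rupture): φR_n = 0.75 × 0.6 × 490 × 22 × 680 × 10⁻³ = 3299 kN.
Governing: weld metal.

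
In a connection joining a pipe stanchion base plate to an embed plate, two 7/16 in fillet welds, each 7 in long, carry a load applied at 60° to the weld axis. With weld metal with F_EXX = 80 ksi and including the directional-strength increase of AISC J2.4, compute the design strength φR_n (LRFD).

t_e = 0.707 × 0.4375 = 0.3093 in; A_we = 0.3093 × 14 = 4.33 in².
Directional factor: 1.0 + 0.5 sin^1.5(60°) = 1.403.
F_nw = 0.6 × 80 × 1.403 = 67.34 ksi.
φR_n = 0.75 × 67.34 × 4.33 = 218.7 kip.

φR_n ≈ 219 kip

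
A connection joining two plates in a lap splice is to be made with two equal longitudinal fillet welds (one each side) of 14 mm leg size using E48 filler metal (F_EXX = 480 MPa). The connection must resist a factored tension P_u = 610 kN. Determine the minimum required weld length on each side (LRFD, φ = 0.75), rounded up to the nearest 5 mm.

L = 145 mm on each side

Throat t_e = 0.707 × 14 = 9.898 mm.
φr_n = 0.75 × 0.6 × 480 × 9.898 × 10⁻³ = 2.138 kN/mm.
L_req = P_u / φr_n = 610 / 2.138 = 285.3 mm total.
Per side: 285.3 / 2 = 142.7 mm.
Round up → use L = 145 mm on each side.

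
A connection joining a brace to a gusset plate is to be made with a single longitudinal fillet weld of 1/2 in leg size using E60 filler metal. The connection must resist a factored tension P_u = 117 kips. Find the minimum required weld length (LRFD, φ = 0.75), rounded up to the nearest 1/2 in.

E60XX → F_EXX = 60 ksi.
Throat t_e = 0.707 × 0.5 = 0.3535 in.
φr_n = 0.75 × 0.6 × 60 × 0.3535 = 9.544 kips/in.
L_req = P_u / φr_n = 117 / 9.544 = 12.26 in total.
Round up → use L = 12.5 in.

L = 12.5 in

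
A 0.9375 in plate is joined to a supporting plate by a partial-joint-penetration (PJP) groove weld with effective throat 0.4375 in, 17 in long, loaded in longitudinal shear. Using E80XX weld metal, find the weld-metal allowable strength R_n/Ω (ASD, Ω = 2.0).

E80XX → F_EXX = 80 ksi.
Effective throat (given) t_e = 0.4375 in.
A_we = 0.4375 × 17 = 7.438 in².
F_nw = 0.6 F_EXX = 48 ksi.
R_n/Ω = (48 × 7.438) / 2.0 = 178.5 kip.

R_n/Ω ≈ 178 kip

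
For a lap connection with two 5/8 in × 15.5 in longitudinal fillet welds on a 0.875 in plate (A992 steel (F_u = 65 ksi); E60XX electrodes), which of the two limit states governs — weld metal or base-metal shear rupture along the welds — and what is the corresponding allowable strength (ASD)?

R_n/Ω ≈ 247 kip (weld metal governs)

E60XX → F_EXX = 60 ksi.
t_e = 0.707 × 0.625 = 0.4419 in; L = 31 in.
Weld metal: R_n/Ω = (1/2.0) × 0.6 × 60 × 0.4419 × 31 = 246.6 kip.
Base metal (shear rupture): R_n/Ω = (1/2.0) × 0.6 × 65 × 0.875 × 31 = 528.9 kip.
Governing: weld metal.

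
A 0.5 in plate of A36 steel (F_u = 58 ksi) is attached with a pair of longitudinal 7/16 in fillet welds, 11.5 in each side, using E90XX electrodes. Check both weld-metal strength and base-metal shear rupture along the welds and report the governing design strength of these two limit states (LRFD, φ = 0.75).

φR_n ≈ 288 kips (weld metal governs)

E90XX → F_EXX = 90 ksi.
t_e = 0.707 × 0.4375 = 0.3093 in; L = 23 in.
Weld metal: φR_n = 0.75 × 0.6 × 90 × 0.3093 × 23 = 288.1 kips.
Base metal (shear rupture): φR_n = 0.75 × 0.6 × 58 × 0.5 × 23 = 300.1 kips.
Governing: weld metal.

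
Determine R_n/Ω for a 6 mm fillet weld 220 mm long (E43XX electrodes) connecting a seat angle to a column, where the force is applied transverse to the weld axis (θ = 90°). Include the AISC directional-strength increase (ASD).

R_n/Ω ≈ 181 kN

E43XX → F_EXX = 430 MPa.
t_e = 0.707 × 6 = 4.242 mm; A_we = 4.242 × 220 = 933.2 mm².
Directional factor: 1.0 + 0.5 sin^1.5(90°) = 1.5.
F_nw = 0.6 × 430 × 1.5 = 387 MPa.
R_n/Ω = (387 × 933.2) / 2.0 × 10⁻³ = 180.6 kN.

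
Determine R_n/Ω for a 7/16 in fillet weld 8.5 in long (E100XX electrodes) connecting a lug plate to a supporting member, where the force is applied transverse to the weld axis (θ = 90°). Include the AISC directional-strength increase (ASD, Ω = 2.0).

E100XX → F_EXX = 100 ksi.
t_e = 0.707 × 0.4375 = 0.3093 in; A_we = 0.3093 × 8.5 = 2.629 in².
Directional factor: 1.0 + 0.5 sin^1.5(90°) = 1.5.
F_nw = 0.6 × 100 × 1.5 = 90 ksi.
R_n/Ω = (90 × 2.629) / 2.0 = 118.3 kips.

R_n/Ω ≈ 118 kips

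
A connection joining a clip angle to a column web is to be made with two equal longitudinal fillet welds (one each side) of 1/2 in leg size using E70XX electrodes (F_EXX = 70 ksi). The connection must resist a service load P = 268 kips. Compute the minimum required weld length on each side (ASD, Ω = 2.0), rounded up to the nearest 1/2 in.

L = 18.5 in on each side

Throat t_e = 0.707 × 0.5 = 0.3535 in.
r_n/Ω = (0.6 × 70 × 0.3535) / 2.0 = 7.423 kip/in.
L_req = P / (r_n/Ω) = 268 / 7.423 = 36.1 in total.
Per side: 36.1 / 2 = 18.05 in.
Round up → use L = 18.5 in on each side.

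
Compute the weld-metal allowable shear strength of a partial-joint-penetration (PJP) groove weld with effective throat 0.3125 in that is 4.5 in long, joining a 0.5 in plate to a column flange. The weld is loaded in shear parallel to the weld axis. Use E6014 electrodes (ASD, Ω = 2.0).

R_n/Ω ≈ 25.3 kip

E60XX → F_EXX = 60 ksi.
Effective throat (given) t_e = 0.3125 in.
A_we = 0.3125 × 4.5 = 1.406 in².
F_nw = 0.6 F_EXX = 36 ksi.
R_n/Ω = (36 × 1.406) / 2.0 = 25.31 kip.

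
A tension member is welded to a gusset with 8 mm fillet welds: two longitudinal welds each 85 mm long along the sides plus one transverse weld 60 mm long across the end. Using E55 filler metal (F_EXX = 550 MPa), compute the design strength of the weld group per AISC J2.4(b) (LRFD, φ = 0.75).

t_e = 0.707 × 8 = 5.656 mm.
R_nwl = 0.6 × 550 × 5.656 × 170 × 10⁻³ = 317.3 kN (longitudinal, 2 welds).
R_nwt = 0.6 × 550 × 5.656 × 60 × 10⁻³ = 112 kN (transverse, base value).
(i) R_nwl + R_nwt = 429.3 kN; (ii) 0.85 R_nwl + 1.5 R_nwt = 437.7 kN.
R_n = max = 437.7 kN [governs: (ii)]; φR_n = 328.3 kN.

φR_n ≈ 328 kN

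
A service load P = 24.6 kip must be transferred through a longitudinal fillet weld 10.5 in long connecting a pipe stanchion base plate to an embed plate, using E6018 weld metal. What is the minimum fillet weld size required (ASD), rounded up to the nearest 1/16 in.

w = 3/16 in

E60XX → F_EXX = 60 ksi.
Total weld length L = 10.5 in.
Required throat t_e = P × Ω / (0.6 F_EXX × L) = 24.6 × 2.0 / (0.6 × 60 × 10.5) = 0.1302 in.
Required leg w = t_e / 0.707 = 0.1841 in → use 3/16 in.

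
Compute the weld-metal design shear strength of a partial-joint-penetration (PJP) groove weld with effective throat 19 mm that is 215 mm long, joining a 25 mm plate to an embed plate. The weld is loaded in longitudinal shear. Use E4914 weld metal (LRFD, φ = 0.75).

φR_n ≈ 901 kN

E49XX → F_EXX = 490 MPa.
Effective throat (given) t_e = 19 mm.
A_we = 19 × 215 = 4085 mm².
F_nw = 0.6 F_EXX = 294 MPa.
φR_n = 0.75 × 294 × 4085 × 10⁻³ = 900.7 kN.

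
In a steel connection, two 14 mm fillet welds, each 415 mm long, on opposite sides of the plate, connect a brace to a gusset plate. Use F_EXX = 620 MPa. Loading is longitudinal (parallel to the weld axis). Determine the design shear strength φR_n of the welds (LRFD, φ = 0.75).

Effective throat t_e = 0.707 × 14 = 9.898 mm.
Total length L = 830 mm; A_we = 9.898 × 830 = 8215 mm².
F_nw = 0.6 F_EXX = 0.6 × 620 = 372 MPa.
φR_n = 0.75 × 372 × 8215 × 10⁻³ = 2292 kN.

φR_n ≈ 2290 kN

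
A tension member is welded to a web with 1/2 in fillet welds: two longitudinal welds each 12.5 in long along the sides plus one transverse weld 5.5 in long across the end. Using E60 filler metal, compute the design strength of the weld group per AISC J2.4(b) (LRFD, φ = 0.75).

E60XX → F_EXX = 60 ksi.
t_e = 0.707 × 0.5 = 0.3535 in.
R_nwl = 0.6 × 60 × 0.3535 × 25 = 318.1 kip (longitudinal, 2 welds).
R_nwt = 0.6 × 60 × 0.3535 × 5.5 = 69.99 kip (transverse, base value).
(i) R_nwl + R_nwt = 388.1 kip; (ii) 0.85 R_nwl + 1.5 R_nwt = 375.4 kip.
R_n = max = 388.1 kip [governs: (i)]; φR_n = 291.1 kip.

φR_n ≈ 291 kip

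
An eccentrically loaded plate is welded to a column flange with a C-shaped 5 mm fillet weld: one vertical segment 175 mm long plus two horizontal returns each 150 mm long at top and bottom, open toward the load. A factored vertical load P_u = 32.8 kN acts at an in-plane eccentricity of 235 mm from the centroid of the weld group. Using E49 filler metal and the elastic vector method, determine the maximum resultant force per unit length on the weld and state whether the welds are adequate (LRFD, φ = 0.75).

f_max ≈ 320 N/mm; adequate

E49XX → F_EXX = 490 MPa.
Total weld length L_w = 475 mm. Treat welds as unit-width lines.
Centroid: x̄ = 2×150×75 / 475 = 47.37 mm from the vertical weld.
Polar moment about centroid: J = I_x + I_y = [175³/12 + 2×150×87.5²] + [175×47.37² + 2(150³/12 + 150×27.63²)] = 3928000 mm³.
Direct shear f_v = P/L_w = 32.8×10³ / 475 = 69.05 N/mm (vertical).
Torsion M = P·e = 32.8×10³ × 235 = 7708000 N·mm.
Critical point at (x, y) = (102.6, 87.5) from centroid. f_tx = M·y/J = 171.7 N/mm; f_ty = M·x/J = 201.4 N/mm.
Resultant f_max = √[f_tx² + (f_v + f_ty)²] = √[171.7² + (69.05 + 201.4)²] = 320.4 N/mm.
Capacity per unit length: φr_n = 0.75 × 0.6 × 490 × (0.707 × 5) = 779.5 N/mm.
320.4 ≤ 779.5 → adequate.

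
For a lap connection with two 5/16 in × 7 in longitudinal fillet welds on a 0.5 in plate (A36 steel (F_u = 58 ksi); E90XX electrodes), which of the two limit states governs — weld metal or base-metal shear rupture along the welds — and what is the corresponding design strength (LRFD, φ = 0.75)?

φR_n ≈ 125 kip (weld metal governs)

E90XX → F_EXX = 90 ksi.
t_e = 0.707 × 0.3125 = 0.2209 in; L = 14 in.
Weld metal: φR_n = 0.75 × 0.6 × 90 × 0.2209 × 14 = 125.3 kip.
Base metal (shear rupture): φR_n = 0.75 × 0.6 × 58 × 0.5 × 14 = 182.7 kip.
Governing: weld metal.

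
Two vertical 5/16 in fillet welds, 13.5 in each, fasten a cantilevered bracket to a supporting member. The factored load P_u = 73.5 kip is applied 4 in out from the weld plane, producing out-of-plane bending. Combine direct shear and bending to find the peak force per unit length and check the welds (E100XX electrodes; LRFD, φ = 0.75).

E100XX → F_EXX = 100 ksi.
L_w = 2 × 13.5 = 27 in; section modulus (unit throat) S = 2 × L²/6 = 60.75 in².
Direct shear f_v = P/L_w = 73.5/27 = 2.722 kip/in.
Moment M = P × e = 73.5 × 4 = 294 kip·in; bending f_b = M/S = 4.84 kip/in.
f_max = √(f_v² + f_b²) = √(2.722² + 4.84²) = 5.553 kip/in.
φr_n = 0.75 × 0.6 × 100 × (0.707 × 0.3125) = 9.942 kip/in → adequate.

f_max ≈ 5.55 kip/in; adequate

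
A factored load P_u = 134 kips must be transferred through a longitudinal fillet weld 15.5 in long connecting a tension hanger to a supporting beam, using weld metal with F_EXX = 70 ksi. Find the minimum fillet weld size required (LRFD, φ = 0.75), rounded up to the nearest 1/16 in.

w = 7/16 in

Total weld length L = 15.5 in.
Required throat t_e = P_u / (φ × 0.6 F_EXX × L) = 134 / (0.75 × 0.6 × 70 × 15.5) = 0.2744 in.
Required leg w = t_e / 0.707 = 0.3882 in → use 7/16 in.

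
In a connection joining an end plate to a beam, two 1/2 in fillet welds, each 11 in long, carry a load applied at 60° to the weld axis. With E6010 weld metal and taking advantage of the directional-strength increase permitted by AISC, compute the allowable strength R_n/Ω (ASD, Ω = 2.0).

R_n/Ω ≈ 196 kips

E60XX → F_EXX = 60 ksi.
t_e = 0.707 × 0.5 = 0.3535 in; A_we = 0.3535 × 22 = 7.777 in².
Directional factor: 1.0 + 0.5 sin^1.5(60°) = 1.403.
F_nw = 0.6 × 60 × 1.403 = 50.51 ksi.
R_n/Ω = (50.51 × 7.777) / 2.0 = 196.4 kips.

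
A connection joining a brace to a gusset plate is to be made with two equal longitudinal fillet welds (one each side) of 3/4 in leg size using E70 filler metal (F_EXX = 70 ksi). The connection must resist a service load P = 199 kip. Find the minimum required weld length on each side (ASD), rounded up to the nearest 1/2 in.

Throat t_e = 0.707 × 0.75 = 0.5302 in.
r_n/Ω = (0.6 × 70 × 0.5302) / 2.0 = 11.14 kip/in.
L_req = P / (r_n/Ω) = 199 / 11.14 = 17.87 in total.
Per side: 17.87 / 2 = 8.936 in.
Round up → use L = 9 in on each side.

L = 9 in on each side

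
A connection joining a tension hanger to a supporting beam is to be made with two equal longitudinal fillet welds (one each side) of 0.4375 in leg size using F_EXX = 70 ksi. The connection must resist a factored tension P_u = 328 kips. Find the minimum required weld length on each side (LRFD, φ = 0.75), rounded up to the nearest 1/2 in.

Throat t_e = 0.707 × 0.4375 = 0.3093 in.
φr_n = 0.75 × 0.6 × 70 × 0.3093 = 9.743 kips/in.
L_req = P_u / φr_n = 328 / 9.743 = 33.66 in total.
Per side: 33.66 / 2 = 16.83 in.
Round up → use L = 17 in on each side.

L = 17 in on each side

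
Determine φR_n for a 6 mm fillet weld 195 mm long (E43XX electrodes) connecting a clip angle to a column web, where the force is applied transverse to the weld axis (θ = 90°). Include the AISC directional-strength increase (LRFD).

E43XX → F_EXX = 430 MPa.
t_e = 0.707 × 6 = 4.242 mm; A_we = 4.242 × 195 = 827.2 mm².
Directional factor: 1.0 + 0.5 sin^1.5(90°) = 1.5.
F_nw = 0.6 × 430 × 1.5 = 387 MPa.
φR_n = 0.75 × 387 × 827.2 × 10⁻³ = 240.1 kN.

φR_n ≈ 240 kN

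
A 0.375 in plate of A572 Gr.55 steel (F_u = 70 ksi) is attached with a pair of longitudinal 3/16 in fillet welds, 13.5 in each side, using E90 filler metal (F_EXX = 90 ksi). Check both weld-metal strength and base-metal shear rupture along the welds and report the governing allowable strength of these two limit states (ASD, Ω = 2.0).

t_e = 0.707 × 0.1875 = 0.1326 in; L = 27 in.
Weld metal: R_n/Ω = (1/2.0) × 0.6 × 90 × 0.1326 × 27 = 96.64 kips.
Base metal (shear rupture): R_n/Ω = (1/2.0) × 0.6 × 70 × 0.375 × 27 = 212.6 kips.
Governing: weld metal.

R_n/Ω ≈ 96.6 kips (weld metal governs)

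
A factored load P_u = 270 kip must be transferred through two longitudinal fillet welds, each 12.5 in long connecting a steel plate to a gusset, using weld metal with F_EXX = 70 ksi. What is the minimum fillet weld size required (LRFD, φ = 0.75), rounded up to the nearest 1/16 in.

Total weld length L = 25 in.
Required throat t_e = P_u / (φ × 0.6 F_EXX × L) = 270 / (0.75 × 0.6 × 70 × 25) = 0.3429 in.
Required leg w = t_e / 0.707 = 0.4849 in → use 1/2 in.

w = 1/2 in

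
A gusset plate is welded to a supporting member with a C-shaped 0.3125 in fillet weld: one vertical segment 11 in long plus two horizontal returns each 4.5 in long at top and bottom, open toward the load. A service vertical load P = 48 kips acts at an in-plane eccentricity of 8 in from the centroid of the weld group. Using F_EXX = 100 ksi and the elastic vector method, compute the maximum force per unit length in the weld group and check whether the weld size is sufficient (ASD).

Total weld length L_w = 20 in. Treat welds as unit-width lines.
Centroid: x̄ = 2×4.5×2.25 / 20 = 1.012 in from the vertical weld.
Polar moment about centroid: J = I_x + I_y = [11³/12 + 2×4.5×5.5²] + [11×1.012² + 2(4.5³/12 + 4.5×1.238²)] = 423.4 in³.
Direct shear f_v = P/L_w = 48 / 20 = 2.4 kip/in (vertical).
Torsion M = P·e = 48 × 8 = 384 kip·in.
Critical point at (x, y) = (3.487, 5.5) from centroid. f_tx = M·y/J = 4.988 kip/in; f_ty = M·x/J = 3.163 kip/in.
Resultant f_max = √[f_tx² + (f_v + f_ty)²] = √[4.988² + (2.4 + 3.163)²] = 7.472 kip/in.
Capacity per unit length: r_n/Ω = (1/2.0) × 0.6 × 100 × (0.707 × 0.3125) = 6.628 kip/in.
7.472 > 6.628 → NOT adequate.

f_max ≈ 7.47 kip/in; NOT adequate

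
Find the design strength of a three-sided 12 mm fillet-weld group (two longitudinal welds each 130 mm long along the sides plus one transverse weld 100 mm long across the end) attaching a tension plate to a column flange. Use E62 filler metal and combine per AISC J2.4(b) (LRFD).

E62XX → F_EXX = 620 MPa.
t_e = 0.707 × 12 = 8.484 mm.
R_nwl = 0.6 × 620 × 8.484 × 260 × 10⁻³ = 820.6 kN (longitudinal, 2 welds).
R_nwt = 0.6 × 620 × 8.484 × 100 × 10⁻³ = 315.6 kN (transverse, base value).
(i) R_nwl + R_nwt = 1136 kN; (ii) 0.85 R_nwl + 1.5 R_nwt = 1171 kN.
R_n = max = 1171 kN [governs: (ii)]; φR_n = 878.2 kN.

φR_n ≈ 878 kN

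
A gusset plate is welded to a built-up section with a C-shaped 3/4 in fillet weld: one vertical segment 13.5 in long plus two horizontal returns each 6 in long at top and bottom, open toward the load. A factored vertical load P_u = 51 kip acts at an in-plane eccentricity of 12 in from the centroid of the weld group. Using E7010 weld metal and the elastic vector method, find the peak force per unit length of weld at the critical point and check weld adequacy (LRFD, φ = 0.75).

E70XX → F_EXX = 70 ksi.
Total weld length L_w = 25.5 in. Treat welds as unit-width lines.
Centroid: x̄ = 2×6×3 / 25.5 = 1.412 in from the vertical weld.
Polar moment about centroid: J = I_x + I_y = [13.5³/12 + 2×6×6.75²] + [13.5×1.412² + 2(6³/12 + 6×1.588²)] = 845 in³.
Direct shear f_v = P/L_w = 51 / 25.5 = 2 kip/in (vertical).
Torsion M = P·e = 51 × 12 = 612 kip·in.
Critical point at (x, y) = (4.588, 6.75) from centroid. f_tx = M·y/J = 4.889 kip/in; f_ty = M·x/J = 3.323 kip/in.
Resultant f_max = √[f_tx² + (f_v + f_ty)²] = √[4.889² + (2 + 3.323)²] = 7.228 kip/in.
Capacity per unit length: φr_n = 0.75 × 0.6 × 70 × (0.707 × 0.75) = 16.7 kip/in.
7.228 ≤ 16.7 → adequate.

f_max ≈ 7.23 kip/in; adequate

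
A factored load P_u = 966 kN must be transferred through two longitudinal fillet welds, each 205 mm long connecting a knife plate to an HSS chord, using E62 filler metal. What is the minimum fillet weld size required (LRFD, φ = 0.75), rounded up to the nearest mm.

E62XX → F_EXX = 620 MPa.
Total weld length L = 410 mm.
Required throat t_e = P_u / (φ × 0.6 F_EXX × L) = 966 / (0.75 × 0.6 × 620 × 410 × 10⁻³) = 8.445 mm.
Required leg w = t_e / 0.707 = 11.94 mm → use 12 mm.

w = 12 mm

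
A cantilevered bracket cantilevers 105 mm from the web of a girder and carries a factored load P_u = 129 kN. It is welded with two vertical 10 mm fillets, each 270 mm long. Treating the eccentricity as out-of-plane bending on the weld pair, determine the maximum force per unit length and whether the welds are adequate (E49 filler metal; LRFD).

f_max ≈ 606 N/mm; adequate

E49XX → F_EXX = 490 MPa.
L_w = 2 × 270 = 540 mm; section modulus (unit throat) S = 2 × L²/6 = 24300 mm².
Direct shear f_v = P/L_w = 129×10³/540 = 238.9 N/mm.
Moment M = P × e = 129×10³ × 105 = 13545000 N·mm; bending f_b = M/S = 557.4 N/mm.
f_max = √(f_v² + f_b²) = √(238.9² + 557.4²) = 606.4 N/mm.
φr_n = 0.75 × 0.6 × 490 × (0.707 × 10) = 1559 N/mm → adequate.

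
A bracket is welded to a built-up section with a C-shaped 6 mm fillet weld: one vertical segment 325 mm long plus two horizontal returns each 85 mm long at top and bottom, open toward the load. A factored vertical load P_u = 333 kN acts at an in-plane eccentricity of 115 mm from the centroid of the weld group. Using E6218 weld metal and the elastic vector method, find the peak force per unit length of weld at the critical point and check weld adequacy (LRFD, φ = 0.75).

E62XX → F_EXX = 620 MPa.
Total weld length L_w = 495 mm. Treat welds as unit-width lines.
Centroid: x̄ = 2×85×42.5 / 495 = 14.6 mm from the vertical weld.
Polar moment about centroid: J = I_x + I_y = [325³/12 + 2×85×162.5²] + [325×14.6² + 2(85³/12 + 85×27.9²)] = 7654000 mm³.
Direct shear f_v = P/L_w = 333×10³ / 495 = 672.7 N/mm (vertical).
Torsion M = P·e = 333×10³ × 115 = 38295000 N·mm.
Critical point at (x, y) = (70.4, 162.5) from centroid. f_tx = M·y/J = 813.1 N/mm; f_ty = M·x/J = 352.3 N/mm.
Resultant f_max = √[f_tx² + (f_v + f_ty)²] = √[813.1² + (672.7 + 352.3)²] = 1308 N/mm.
Capacity per unit length: φr_n = 0.75 × 0.6 × 620 × (0.707 × 6) = 1184 N/mm.
1308 > 1184 → NOT adequate.

f_max ≈ 1310 N/mm; NOT adequate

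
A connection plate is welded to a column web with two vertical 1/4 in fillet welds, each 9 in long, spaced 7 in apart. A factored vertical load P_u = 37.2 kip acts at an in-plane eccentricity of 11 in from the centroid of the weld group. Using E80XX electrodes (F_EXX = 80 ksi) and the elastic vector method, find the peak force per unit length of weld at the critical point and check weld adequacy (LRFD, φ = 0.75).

Total weld length L_w = 18 in. Treat welds as unit-width lines.
Polar moment about centroid: J = 2[d³/12 + d(b/2)²] = 2[9³/12 + 9×3.5²] = 342 in³.
Direct shear f_v = P/L_w = 37.2 / 18 = 2.067 kip/in (vertical).
Torsion M = P·e = 37.2 × 11 = 409.2 kip·in.
Critical point at (x, y) = (3.5, 4.5) from centroid. f_tx = M·y/J = 5.384 kip/in; f_ty = M·x/J = 4.188 kip/in.
Resultant f_max = √[f_tx² + (f_v + f_ty)²] = √[5.384² + (2.067 + 4.188)²] = 8.253 kip/in.
Capacity per unit length: φr_n = 0.75 × 0.6 × 80 × (0.707 × 0.25) = 6.363 kip/in.
8.253 > 6.363 → NOT adequate.

f_max ≈ 8.25 kip/in; NOT adequate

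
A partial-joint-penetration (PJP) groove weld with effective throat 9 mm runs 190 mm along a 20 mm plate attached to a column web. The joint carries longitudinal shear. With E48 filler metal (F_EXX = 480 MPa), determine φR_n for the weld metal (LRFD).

φR_n ≈ 369 kN

Effective throat (given) t_e = 9 mm.
A_we = 9 × 190 = 1710 mm².
F_nw = 0.6 F_EXX = 288 MPa.
φR_n = 0.75 × 288 × 1710 × 10⁻³ = 369.4 kN.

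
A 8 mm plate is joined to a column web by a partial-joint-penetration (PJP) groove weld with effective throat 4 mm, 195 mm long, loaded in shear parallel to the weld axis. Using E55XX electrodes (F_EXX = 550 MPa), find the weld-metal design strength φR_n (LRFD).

φR_n ≈ 193 kN

Effective throat (given) t_e = 4 mm.
A_we = 4 × 195 = 780 mm².
F_nw = 0.6 F_EXX = 330 MPa.
φR_n = 0.75 × 330 × 780 × 10⁻³ = 193 kN.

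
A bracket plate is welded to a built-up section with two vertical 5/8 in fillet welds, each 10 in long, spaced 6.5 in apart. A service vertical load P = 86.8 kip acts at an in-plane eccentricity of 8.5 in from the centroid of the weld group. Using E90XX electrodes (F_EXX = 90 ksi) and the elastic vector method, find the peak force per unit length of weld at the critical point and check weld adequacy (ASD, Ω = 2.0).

f_max ≈ 14.5 kip/in; NOT adequate

Total weld length L_w = 20 in. Treat welds as unit-width lines.
Polar moment about centroid: J = 2[d³/12 + d(b/2)²] = 2[10³/12 + 10×3.25²] = 377.9 in³.
Direct shear f_v = P/L_w = 86.8 / 20 = 4.34 kip/in (vertical).
Torsion M = P·e = 86.8 × 8.5 = 737.8 kip·in.
Critical point at (x, y) = (3.25, 5) from centroid. f_tx = M·y/J = 9.761 kip/in; f_ty = M·x/J = 6.345 kip/in.
Resultant f_max = √[f_tx² + (f_v + f_ty)²] = √[9.761² + (4.34 + 6.345)²] = 14.47 kip/in.
Capacity per unit length: r_n/Ω = (1/2.0) × 0.6 × 90 × (0.707 × 0.625) = 11.93 kip/in.
14.47 > 11.93 → NOT adequate.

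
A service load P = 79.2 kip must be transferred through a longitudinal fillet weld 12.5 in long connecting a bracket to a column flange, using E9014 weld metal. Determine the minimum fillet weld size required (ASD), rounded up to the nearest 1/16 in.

w = 3/8 in

E90XX → F_EXX = 90 ksi.
Total weld length L = 12.5 in.
Required throat t_e = P × Ω / (0.6 F_EXX × L) = 79.2 × 2.0 / (0.6 × 90 × 12.5) = 0.2347 in.
Required leg w = t_e / 0.707 = 0.3319 in → use 3/8 in.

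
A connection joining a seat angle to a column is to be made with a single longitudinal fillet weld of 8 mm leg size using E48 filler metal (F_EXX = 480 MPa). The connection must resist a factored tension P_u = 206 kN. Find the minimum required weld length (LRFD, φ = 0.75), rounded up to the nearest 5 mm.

L = 170 mm

Throat t_e = 0.707 × 8 = 5.656 mm.
φr_n = 0.75 × 0.6 × 480 × 5.656 × 10⁻³ = 1.222 kN/mm.
L_req = P_u / φr_n = 206 / 1.222 = 168.6 mm total.
Round up → use L = 170 mm.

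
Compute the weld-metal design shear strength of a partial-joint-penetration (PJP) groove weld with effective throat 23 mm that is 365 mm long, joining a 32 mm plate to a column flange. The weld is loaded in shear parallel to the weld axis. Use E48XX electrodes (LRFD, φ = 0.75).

φR_n ≈ 1810 kN

E48XX → F_EXX = 480 MPa.
Effective throat (given) t_e = 23 mm.
A_we = 23 × 365 = 8395 mm².
F_nw = 0.6 F_EXX = 288 MPa.
φR_n = 0.75 × 288 × 8395 × 10⁻³ = 1813 kN.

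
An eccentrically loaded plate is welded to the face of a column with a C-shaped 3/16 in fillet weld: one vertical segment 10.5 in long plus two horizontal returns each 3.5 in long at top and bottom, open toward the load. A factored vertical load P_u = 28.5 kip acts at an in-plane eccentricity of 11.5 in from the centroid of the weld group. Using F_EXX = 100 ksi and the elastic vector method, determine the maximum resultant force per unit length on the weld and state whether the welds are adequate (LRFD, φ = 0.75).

f_max ≈ 7.21 kip/in; NOT adequate

Total weld length L_w = 17.5 in. Treat welds as unit-width lines.
Centroid: x̄ = 2×3.5×1.75 / 17.5 = 0.7 in from the vertical weld.
Polar moment about centroid: J = I_x + I_y = [10.5³/12 + 2×3.5×5.25²] + [10.5×0.7² + 2(3.5³/12 + 3.5×1.05²)] = 309.4 in³.
Direct shear f_v = P/L_w = 28.5 / 17.5 = 1.629 kip/in (vertical).
Torsion M = P·e = 28.5 × 11.5 = 327.75 kip·in.
Critical point at (x, y) = (2.8, 5.25) from centroid. f_tx = M·y/J = 5.561 kip/in; f_ty = M·x/J = 2.966 kip/in.
Resultant f_max = √[f_tx² + (f_v + f_ty)²] = √[5.561² + (1.629 + 2.966)²] = 7.214 kip/in.
Capacity per unit length: φr_n = 0.75 × 0.6 × 100 × (0.707 × 0.1875) = 5.965 kip/in.
7.214 > 5.965 → NOT adequate.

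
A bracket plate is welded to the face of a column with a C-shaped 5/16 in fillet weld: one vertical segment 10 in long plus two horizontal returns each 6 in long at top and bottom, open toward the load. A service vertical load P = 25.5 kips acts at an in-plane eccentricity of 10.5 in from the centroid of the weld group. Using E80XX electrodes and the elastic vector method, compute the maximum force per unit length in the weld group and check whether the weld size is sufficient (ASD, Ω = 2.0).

E80XX → F_EXX = 80 ksi.
Total weld length L_w = 22 in. Treat welds as unit-width lines.
Centroid: x̄ = 2×6×3 / 22 = 1.636 in from the vertical weld.
Polar moment about centroid: J = I_x + I_y = [10³/12 + 2×6×5²] + [10×1.636² + 2(6³/12 + 6×1.364²)] = 468.4 in³.
Direct shear f_v = P/L_w = 25.5 / 22 = 1.159 kip/in (vertical).
Torsion M = P·e = 25.5 × 10.5 = 267.75 kip·in.
Critical point at (x, y) = (4.364, 5) from centroid. f_tx = M·y/J = 2.858 kip/in; f_ty = M·x/J = 2.494 kip/in.
Resultant f_max = √[f_tx² + (f_v + f_ty)²] = √[2.858² + (1.159 + 2.494)²] = 4.638 kip/in.
Capacity per unit length: r_n/Ω = (1/2.0) × 0.6 × 80 × (0.707 × 0.3125) = 5.302 kip/in.
4.638 ≤ 5.302 → adequate.

f_max ≈ 4.64 kip/in; adequate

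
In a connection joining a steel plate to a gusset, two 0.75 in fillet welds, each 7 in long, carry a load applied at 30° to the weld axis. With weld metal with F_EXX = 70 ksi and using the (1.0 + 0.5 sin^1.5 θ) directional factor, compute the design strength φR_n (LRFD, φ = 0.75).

φR_n ≈ 275 kip

t_e = 0.707 × 0.75 = 0.5302 in; A_we = 0.5302 × 14 = 7.423 in².
Directional factor: 1.0 + 0.5 sin^1.5(30°) = 1.177.
F_nw = 0.6 × 70 × 1.177 = 49.42 ksi.
φR_n = 0.75 × 49.42 × 7.423 = 275.2 kip.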